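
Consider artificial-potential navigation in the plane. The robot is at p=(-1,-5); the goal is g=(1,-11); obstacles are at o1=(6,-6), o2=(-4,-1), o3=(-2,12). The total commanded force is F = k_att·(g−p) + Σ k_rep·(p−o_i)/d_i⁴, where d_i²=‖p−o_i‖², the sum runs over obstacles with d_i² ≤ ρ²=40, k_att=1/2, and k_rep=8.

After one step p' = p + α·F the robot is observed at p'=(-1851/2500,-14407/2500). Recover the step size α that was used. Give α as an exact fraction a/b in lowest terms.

F_att = 1/2·(g−p) = 1/2·(2,-6) = (1.0000,-3.0000)
o1: d²=50 > ρ²=40 → inactive
o2: d²=25 ≤ ρ²=40; F_rep = 8·(3,-4)/25² = (0.0384,-0.0512)
o3: d²=290 > ρ²=40 → inactive
F = F_att + ΣF_rep = (1.0384,-3.0512)
Δp = p'−p = (0.2596,-0.7628); α = Δx/Fx = (649/2500) / (649/625) = 1/4
check: Δy/Fy = (-1907/2500) / (-1907/625) = 1/4 ✓

α = 1/4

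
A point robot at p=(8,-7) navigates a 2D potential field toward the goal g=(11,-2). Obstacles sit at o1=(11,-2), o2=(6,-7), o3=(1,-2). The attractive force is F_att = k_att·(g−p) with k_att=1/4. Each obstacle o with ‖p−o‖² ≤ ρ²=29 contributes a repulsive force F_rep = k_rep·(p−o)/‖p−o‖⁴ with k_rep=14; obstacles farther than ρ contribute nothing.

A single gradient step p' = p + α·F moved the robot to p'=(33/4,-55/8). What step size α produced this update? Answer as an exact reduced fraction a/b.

F_att = 1/4·(g−p) = 1/4·(3,5) = (0.7500,1.2500)
o1: d²=34 > ρ²=29 → inactive
o2: d²=4 ≤ ρ²=29; F_rep = 14·(2,0)/4² = (1.7500,0.0000)
o3: d²=74 > ρ²=29 → inactive
F = F_att + ΣF_rep = (2.5000,1.2500)
Δp = p'−p = (0.2500,0.1250); α = Δx/Fx = (1/4) / (5/2) = 1/10
check: Δy/Fy = (1/8) / (5/4) = 1/10 ✓

α = 1/10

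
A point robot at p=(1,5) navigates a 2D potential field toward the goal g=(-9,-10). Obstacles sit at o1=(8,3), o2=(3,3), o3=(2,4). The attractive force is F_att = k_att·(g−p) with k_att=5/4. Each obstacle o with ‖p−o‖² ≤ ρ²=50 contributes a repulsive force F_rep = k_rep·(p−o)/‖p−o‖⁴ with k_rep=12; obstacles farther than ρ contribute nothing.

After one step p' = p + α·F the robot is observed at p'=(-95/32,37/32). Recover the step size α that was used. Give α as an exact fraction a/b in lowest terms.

F_att = 5/4·(g−p) = 5/4·(-10,-15) = (-12.5000,-18.7500)
o1: d²=53 > ρ²=50 → inactive
o2: d²=8 ≤ ρ²=50; F_rep = 12·(-2,2)/8² = (-0.3750,0.3750)
o3: d²=2 ≤ ρ²=50; F_rep = 12·(-1,1)/2² = (-3.0000,3.0000)
F = F_att + ΣF_rep = (-15.8750,-15.3750)
Δp = p'−p = (-3.9688,-3.8438); α = Δx/Fx = (-127/32) / (-127/8) = 1/4
check: Δy/Fy = (-123/32) / (-123/8) = 1/4 ✓

α = 1/4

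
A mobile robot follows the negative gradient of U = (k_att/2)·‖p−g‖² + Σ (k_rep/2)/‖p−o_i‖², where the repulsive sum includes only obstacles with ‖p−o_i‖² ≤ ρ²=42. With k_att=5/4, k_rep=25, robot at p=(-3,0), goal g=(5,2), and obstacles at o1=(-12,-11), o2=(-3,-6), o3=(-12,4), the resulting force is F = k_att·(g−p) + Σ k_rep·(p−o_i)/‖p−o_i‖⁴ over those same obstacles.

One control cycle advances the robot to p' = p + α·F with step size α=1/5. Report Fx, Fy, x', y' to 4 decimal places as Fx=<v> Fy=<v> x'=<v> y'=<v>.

Fx=10.0000 Fy=2.6157 x'=-1.0000 y'=0.5231

F_att = 5/4·(g−p) = 5/4·(8,2) = (10.0000,2.5000)
o1: d²=202 > ρ²=42 → inactive
o2: d²=36 ≤ ρ²=42; F_rep = 25·(0,6)/36² = (0.0000,0.1157)
o3: d²=97 > ρ²=42 → inactive
F = F_att + ΣF_rep = (10.0000,2.6157)
p' = p + 1/5·F = (-1.0000,0.5231)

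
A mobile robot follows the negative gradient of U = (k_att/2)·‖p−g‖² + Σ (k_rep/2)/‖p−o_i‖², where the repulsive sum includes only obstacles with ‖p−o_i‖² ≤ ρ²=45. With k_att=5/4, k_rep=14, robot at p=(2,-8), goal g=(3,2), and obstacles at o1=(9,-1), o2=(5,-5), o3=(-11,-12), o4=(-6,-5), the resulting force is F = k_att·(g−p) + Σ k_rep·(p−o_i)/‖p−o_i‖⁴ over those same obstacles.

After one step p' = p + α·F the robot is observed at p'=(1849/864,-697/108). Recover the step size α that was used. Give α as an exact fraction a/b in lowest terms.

F_att = 5/4·(g−p) = 5/4·(1,10) = (1.2500,12.5000)
o1: d²=98 > ρ²=45 → inactive
o2: d²=18 ≤ ρ²=45; F_rep = 14·(-3,-3)/18² = (-0.1296,-0.1296)
o3: d²=185 > ρ²=45 → inactive
o4: d²=73 > ρ²=45 → inactive
F = F_att + ΣF_rep = (1.1204,12.3704)
Δp = p'−p = (0.1400,1.5463); α = Δx/Fx = (121/864) / (121/108) = 1/8
check: Δy/Fy = (167/108) / (334/27) = 1/8 ✓

α = 1/8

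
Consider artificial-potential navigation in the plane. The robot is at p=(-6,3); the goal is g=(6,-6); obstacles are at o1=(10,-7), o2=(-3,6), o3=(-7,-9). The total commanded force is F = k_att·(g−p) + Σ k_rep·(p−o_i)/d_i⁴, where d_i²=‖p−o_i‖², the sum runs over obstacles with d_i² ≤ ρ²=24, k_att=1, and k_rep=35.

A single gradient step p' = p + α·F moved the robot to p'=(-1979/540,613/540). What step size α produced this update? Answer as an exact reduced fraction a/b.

α = 1/5

F_att = 1·(g−p) = 1·(12,-9) = (12.0000,-9.0000)
o1: d²=356 > ρ²=24 → inactive
o2: d²=18 ≤ ρ²=24; F_rep = 35·(-3,-3)/18² = (-0.3241,-0.3241)
o3: d²=145 > ρ²=24 → inactive
F = F_att + ΣF_rep = (11.6759,-9.3241)
Δp = p'−p = (2.3352,-1.8648); α = Δx/Fx = (1261/540) / (1261/108) = 1/5
check: Δy/Fy = (-1007/540) / (-1007/108) = 1/5 ✓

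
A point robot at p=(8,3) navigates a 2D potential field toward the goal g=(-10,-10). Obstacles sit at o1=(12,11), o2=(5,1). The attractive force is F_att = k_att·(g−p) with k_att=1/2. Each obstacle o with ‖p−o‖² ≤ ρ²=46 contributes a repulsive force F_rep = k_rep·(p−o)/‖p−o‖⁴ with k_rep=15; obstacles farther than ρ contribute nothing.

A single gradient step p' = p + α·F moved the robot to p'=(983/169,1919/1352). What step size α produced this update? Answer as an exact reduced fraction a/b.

α = 1/4

F_att = 1/2·(g−p) = 1/2·(-18,-13) = (-9.0000,-6.5000)
o1: d²=80 > ρ²=46 → inactive
o2: d²=13 ≤ ρ²=46; F_rep = 15·(3,2)/13² = (0.2663,0.1775)
F = F_att + ΣF_rep = (-8.7337,-6.3225)
Δp = p'−p = (-2.1834,-1.5806); α = Δx/Fx = (-369/169) / (-1476/169) = 1/4
check: Δy/Fy = (-2137/1352) / (-2137/338) = 1/4 ✓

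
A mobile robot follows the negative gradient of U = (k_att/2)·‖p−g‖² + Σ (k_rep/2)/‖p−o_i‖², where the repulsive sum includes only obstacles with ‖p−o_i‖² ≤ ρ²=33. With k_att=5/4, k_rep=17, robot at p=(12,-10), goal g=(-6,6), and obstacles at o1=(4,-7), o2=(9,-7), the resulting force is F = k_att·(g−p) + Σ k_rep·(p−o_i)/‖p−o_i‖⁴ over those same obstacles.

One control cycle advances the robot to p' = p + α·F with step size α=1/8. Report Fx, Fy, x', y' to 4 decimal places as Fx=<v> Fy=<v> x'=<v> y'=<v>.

Fx=-22.3426 Fy=19.8426 x'=9.2072 y'=-7.5197

F_att = 5/4·(g−p) = 5/4·(-18,16) = (-22.5000,20.0000)
o1: d²=73 > ρ²=33 → inactive
o2: d²=18 ≤ ρ²=33; F_rep = 17·(3,-3)/18² = (0.1574,-0.1574)
F = F_att + ΣF_rep = (-22.3426,19.8426)
p' = p + 1/8·F = (9.2072,-7.5197)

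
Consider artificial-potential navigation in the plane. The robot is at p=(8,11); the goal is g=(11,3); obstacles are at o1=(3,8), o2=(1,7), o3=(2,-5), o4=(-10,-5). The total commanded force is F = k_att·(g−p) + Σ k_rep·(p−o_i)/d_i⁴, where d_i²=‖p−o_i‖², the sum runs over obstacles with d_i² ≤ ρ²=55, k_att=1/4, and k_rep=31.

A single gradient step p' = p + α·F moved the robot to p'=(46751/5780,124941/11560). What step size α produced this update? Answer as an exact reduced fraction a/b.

F_att = 1/4·(g−p) = 1/4·(3,-8) = (0.7500,-2.0000)
o1: d²=34 ≤ ρ²=55; F_rep = 31·(5,3)/34² = (0.1341,0.0804)
o2: d²=65 > ρ²=55 → inactive
o3: d²=292 > ρ²=55 → inactive
o4: d²=580 > ρ²=55 → inactive
F = F_att + ΣF_rep = (0.8841,-1.9196)
Δp = p'−p = (0.0884,-0.1920); α = Δx/Fx = (511/5780) / (511/578) = 1/10
check: Δy/Fy = (-2219/11560) / (-2219/1156) = 1/10 ✓

α = 1/10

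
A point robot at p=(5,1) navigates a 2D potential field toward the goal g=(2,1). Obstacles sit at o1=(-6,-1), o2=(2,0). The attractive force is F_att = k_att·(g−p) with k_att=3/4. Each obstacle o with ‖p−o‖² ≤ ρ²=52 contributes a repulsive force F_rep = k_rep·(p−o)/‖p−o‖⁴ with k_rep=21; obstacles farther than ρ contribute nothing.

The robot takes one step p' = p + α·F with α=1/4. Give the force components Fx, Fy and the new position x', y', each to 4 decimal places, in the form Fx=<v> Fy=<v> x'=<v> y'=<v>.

F_att = 3/4·(g−p) = 3/4·(-3,0) = (-2.2500,0.0000)
o1: d²=125 > ρ²=52 → inactive
o2: d²=10 ≤ ρ²=52; F_rep = 21·(3,1)/10² = (0.6300,0.2100)
F = F_att + ΣF_rep = (-1.6200,0.2100)
p' = p + 1/4·F = (4.5950,1.0525)

Fx=-1.6200 Fy=0.2100 x'=4.5950 y'=1.0525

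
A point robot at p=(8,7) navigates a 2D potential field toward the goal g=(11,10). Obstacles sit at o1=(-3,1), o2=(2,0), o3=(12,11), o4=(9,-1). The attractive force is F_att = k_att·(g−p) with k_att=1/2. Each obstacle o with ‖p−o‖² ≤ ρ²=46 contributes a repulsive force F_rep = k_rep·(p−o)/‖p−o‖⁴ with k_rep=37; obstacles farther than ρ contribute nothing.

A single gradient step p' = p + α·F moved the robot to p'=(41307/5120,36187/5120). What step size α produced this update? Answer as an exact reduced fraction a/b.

α = 1/20

F_att = 1/2·(g−p) = 1/2·(3,3) = (1.5000,1.5000)
o1: d²=157 > ρ²=46 → inactive
o2: d²=85 > ρ²=46 → inactive
o3: d²=32 ≤ ρ²=46; F_rep = 37·(-4,-4)/32² = (-0.1445,-0.1445)
o4: d²=65 > ρ²=46 → inactive
F = F_att + ΣF_rep = (1.3555,1.3555)
Δp = p'−p = (0.0678,0.0678); α = Δx/Fx = (347/5120) / (347/256) = 1/20
check: Δy/Fy = (347/5120) / (347/256) = 1/20 ✓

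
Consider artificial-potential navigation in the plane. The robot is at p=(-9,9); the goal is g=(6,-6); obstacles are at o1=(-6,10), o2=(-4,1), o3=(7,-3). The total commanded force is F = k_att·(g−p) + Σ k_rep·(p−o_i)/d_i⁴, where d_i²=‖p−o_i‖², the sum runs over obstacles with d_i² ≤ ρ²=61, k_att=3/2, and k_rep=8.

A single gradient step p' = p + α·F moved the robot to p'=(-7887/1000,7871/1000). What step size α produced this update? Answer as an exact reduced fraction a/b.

F_att = 3/2·(g−p) = 3/2·(15,-15) = (22.5000,-22.5000)
o1: d²=10 ≤ ρ²=61; F_rep = 8·(-3,-1)/10² = (-0.2400,-0.0800)
o2: d²=89 > ρ²=61 → inactive
o3: d²=400 > ρ²=61 → inactive
F = F_att + ΣF_rep = (22.2600,-22.5800)
Δp = p'−p = (1.1130,-1.1290); α = Δx/Fx = (1113/1000) / (1113/50) = 1/20
check: Δy/Fy = (-1129/1000) / (-1129/50) = 1/20 ✓

α = 1/20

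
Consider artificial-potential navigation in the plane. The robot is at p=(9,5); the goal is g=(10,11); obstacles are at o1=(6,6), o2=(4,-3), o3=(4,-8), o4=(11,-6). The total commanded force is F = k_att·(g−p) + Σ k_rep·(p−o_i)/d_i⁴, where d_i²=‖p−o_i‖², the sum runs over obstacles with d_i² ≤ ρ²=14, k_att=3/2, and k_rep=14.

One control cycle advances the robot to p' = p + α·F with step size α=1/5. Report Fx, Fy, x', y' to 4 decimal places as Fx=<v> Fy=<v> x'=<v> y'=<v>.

Fx=1.9200 Fy=8.8600 x'=9.3840 y'=6.7720

F_att = 3/2·(g−p) = 3/2·(1,6) = (1.5000,9.0000)
o1: d²=10 ≤ ρ²=14; F_rep = 14·(3,-1)/10² = (0.4200,-0.1400)
o2: d²=89 > ρ²=14 → inactive
o3: d²=194 > ρ²=14 → inactive
o4: d²=125 > ρ²=14 → inactive
F = F_att + ΣF_rep = (1.9200,8.8600)
p' = p + 1/5·F = (9.3840,6.7720)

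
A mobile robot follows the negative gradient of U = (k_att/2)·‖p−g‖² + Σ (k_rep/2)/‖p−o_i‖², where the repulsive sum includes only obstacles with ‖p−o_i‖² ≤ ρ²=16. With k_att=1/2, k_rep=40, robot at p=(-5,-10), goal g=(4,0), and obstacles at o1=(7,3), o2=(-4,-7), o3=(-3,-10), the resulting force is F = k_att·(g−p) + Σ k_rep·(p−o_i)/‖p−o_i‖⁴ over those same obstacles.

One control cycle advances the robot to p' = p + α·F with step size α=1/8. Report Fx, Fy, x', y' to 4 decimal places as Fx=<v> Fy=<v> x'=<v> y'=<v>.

Fx=-0.9000 Fy=3.8000 x'=-5.1125 y'=-9.5250

F_att = 1/2·(g−p) = 1/2·(9,10) = (4.5000,5.0000)
o1: d²=313 > ρ²=16 → inactive
o2: d²=10 ≤ ρ²=16; F_rep = 40·(-1,-3)/10² = (-0.4000,-1.2000)
o3: d²=4 ≤ ρ²=16; F_rep = 40·(-2,0)/4² = (-5.0000,0.0000)
F = F_att + ΣF_rep = (-0.9000,3.8000)
p' = p + 1/8·F = (-5.1125,-9.5250)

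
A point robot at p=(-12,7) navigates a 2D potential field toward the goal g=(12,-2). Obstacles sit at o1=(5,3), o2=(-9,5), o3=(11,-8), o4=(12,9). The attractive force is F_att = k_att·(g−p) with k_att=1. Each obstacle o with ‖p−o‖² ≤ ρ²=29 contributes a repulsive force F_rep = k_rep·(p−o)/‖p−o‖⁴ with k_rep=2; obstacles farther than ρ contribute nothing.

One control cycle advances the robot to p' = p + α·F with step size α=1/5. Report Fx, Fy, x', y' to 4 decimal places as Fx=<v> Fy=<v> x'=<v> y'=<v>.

Fx=23.9645 Fy=-8.9763 x'=-7.2071 y'=5.2047

F_att = 1·(g−p) = 1·(24,-9) = (24.0000,-9.0000)
o1: d²=305 > ρ²=29 → inactive
o2: d²=13 ≤ ρ²=29; F_rep = 2·(-3,2)/13² = (-0.0355,0.0237)
o3: d²=754 > ρ²=29 → inactive
o4: d²=580 > ρ²=29 → inactive
F = F_att + ΣF_rep = (23.9645,-8.9763)
p' = p + 1/5·F = (-7.2071,5.2047)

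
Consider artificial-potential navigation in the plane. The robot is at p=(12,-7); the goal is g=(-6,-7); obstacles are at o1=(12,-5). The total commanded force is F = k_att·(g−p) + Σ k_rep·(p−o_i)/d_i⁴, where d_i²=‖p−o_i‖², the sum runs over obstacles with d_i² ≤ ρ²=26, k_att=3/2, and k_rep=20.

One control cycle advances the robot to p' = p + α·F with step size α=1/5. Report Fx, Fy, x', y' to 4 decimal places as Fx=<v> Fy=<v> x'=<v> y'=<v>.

Fx=-27.0000 Fy=-2.5000 x'=6.6000 y'=-7.5000

F_att = 3/2·(g−p) = 3/2·(-18,0) = (-27.0000,0.0000)
o1: d²=4 ≤ ρ²=26; F_rep = 20·(0,-2)/4² = (0.0000,-2.5000)
F = F_att + ΣF_rep = (-27.0000,-2.5000)
p' = p + 1/5·F = (6.6000,-7.5000)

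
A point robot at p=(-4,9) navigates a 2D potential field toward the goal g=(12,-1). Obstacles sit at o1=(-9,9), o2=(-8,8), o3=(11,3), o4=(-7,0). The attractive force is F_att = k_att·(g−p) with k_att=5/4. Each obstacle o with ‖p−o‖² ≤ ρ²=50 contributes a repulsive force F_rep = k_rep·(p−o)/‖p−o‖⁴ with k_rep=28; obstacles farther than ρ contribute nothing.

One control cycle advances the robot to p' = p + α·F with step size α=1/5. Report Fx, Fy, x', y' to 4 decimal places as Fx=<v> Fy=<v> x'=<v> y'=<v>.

Fx=20.6115 Fy=-12.4031 x'=0.1223 y'=6.5194

F_att = 5/4·(g−p) = 5/4·(16,-10) = (20.0000,-12.5000)
o1: d²=25 ≤ ρ²=50; F_rep = 28·(5,0)/25² = (0.2240,0.0000)
o2: d²=17 ≤ ρ²=50; F_rep = 28·(4,1)/17² = (0.3875,0.0969)
o3: d²=261 > ρ²=50 → inactive
o4: d²=90 > ρ²=50 → inactive
F = F_att + ΣF_rep = (20.6115,-12.4031)
p' = p + 1/5·F = (0.1223,6.5194)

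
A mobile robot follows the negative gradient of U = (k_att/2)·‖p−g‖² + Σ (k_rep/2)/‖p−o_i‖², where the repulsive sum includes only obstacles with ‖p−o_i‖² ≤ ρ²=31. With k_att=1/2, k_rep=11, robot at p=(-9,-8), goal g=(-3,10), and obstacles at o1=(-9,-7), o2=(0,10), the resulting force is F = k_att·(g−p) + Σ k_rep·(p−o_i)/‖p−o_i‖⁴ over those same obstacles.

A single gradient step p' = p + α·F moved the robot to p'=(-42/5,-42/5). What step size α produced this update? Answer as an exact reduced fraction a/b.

F_att = 1/2·(g−p) = 1/2·(6,18) = (3.0000,9.0000)
o1: d²=1 ≤ ρ²=31; F_rep = 11·(0,-1)/1² = (0.0000,-11.0000)
o2: d²=405 > ρ²=31 → inactive
F = F_att + ΣF_rep = (3.0000,-2.0000)
Δp = p'−p = (0.6000,-0.4000); α = Δx/Fx = (3/5) / (3) = 1/5
check: Δy/Fy = (-2/5) / (-2) = 1/5 ✓

α = 1/5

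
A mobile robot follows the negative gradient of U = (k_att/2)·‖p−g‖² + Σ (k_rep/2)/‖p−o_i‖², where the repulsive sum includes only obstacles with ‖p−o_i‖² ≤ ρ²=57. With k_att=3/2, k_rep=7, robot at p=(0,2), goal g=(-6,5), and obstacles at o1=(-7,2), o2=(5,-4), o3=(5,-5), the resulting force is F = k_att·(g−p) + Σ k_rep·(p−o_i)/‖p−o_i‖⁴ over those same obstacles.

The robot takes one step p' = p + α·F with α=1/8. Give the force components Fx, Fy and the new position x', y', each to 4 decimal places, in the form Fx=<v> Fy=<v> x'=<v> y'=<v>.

F_att = 3/2·(g−p) = 3/2·(-6,3) = (-9.0000,4.5000)
o1: d²=49 ≤ ρ²=57; F_rep = 7·(7,0)/49² = (0.0204,0.0000)
o2: d²=61 > ρ²=57 → inactive
o3: d²=74 > ρ²=57 → inactive
F = F_att + ΣF_rep = (-8.9796,4.5000)
p' = p + 1/8·F = (-1.1224,2.5625)

Fx=-8.9796 Fy=4.5000 x'=-1.1224 y'=2.5625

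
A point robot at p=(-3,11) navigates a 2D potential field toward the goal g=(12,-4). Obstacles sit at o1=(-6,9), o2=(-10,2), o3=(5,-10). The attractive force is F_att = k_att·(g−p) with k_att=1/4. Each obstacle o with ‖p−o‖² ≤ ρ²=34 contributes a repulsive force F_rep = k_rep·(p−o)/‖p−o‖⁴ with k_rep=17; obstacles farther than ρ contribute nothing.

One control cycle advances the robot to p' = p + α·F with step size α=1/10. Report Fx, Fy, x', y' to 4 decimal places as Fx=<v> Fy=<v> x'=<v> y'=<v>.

Fx=4.0518 Fy=-3.5488 x'=-2.5948 y'=10.6451

F_att = 1/4·(g−p) = 1/4·(15,-15) = (3.7500,-3.7500)
o1: d²=13 ≤ ρ²=34; F_rep = 17·(3,2)/13² = (0.3018,0.2012)
o2: d²=130 > ρ²=34 → inactive
o3: d²=505 > ρ²=34 → inactive
F = F_att + ΣF_rep = (4.0518,-3.5488)
p' = p + 1/10·F = (-2.5948,10.6451)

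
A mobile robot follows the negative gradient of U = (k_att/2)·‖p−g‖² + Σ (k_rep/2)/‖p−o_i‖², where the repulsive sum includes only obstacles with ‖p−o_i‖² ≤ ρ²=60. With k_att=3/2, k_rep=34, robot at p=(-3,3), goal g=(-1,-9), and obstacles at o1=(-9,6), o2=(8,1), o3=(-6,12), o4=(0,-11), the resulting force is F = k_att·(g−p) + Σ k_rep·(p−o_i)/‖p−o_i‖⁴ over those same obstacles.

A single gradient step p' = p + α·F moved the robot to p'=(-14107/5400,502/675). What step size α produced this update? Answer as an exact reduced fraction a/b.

F_att = 3/2·(g−p) = 3/2·(2,-12) = (3.0000,-18.0000)
o1: d²=45 ≤ ρ²=60; F_rep = 34·(6,-3)/45² = (0.1007,-0.0504)
o2: d²=125 > ρ²=60 → inactive
o3: d²=90 > ρ²=60 → inactive
o4: d²=205 > ρ²=60 → inactive
F = F_att + ΣF_rep = (3.1007,-18.0504)
Δp = p'−p = (0.3876,-2.2563); α = Δx/Fx = (2093/5400) / (2093/675) = 1/8
check: Δy/Fy = (-1523/675) / (-12184/675) = 1/8 ✓

α = 1/8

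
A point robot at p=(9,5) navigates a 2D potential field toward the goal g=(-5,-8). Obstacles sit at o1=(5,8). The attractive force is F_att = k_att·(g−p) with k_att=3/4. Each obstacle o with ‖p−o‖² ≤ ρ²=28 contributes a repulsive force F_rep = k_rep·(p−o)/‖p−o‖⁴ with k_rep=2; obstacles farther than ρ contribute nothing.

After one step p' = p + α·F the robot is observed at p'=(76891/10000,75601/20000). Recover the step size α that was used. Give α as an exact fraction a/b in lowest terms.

F_att = 3/4·(g−p) = 3/4·(-14,-13) = (-10.5000,-9.7500)
o1: d²=25 ≤ ρ²=28; F_rep = 2·(4,-3)/25² = (0.0128,-0.0096)
F = F_att + ΣF_rep = (-10.4872,-9.7596)
Δp = p'−p = (-1.3109,-1.2200); α = Δx/Fx = (-13109/10000) / (-13109/1250) = 1/8
check: Δy/Fy = (-24399/20000) / (-24399/2500) = 1/8 ✓

α = 1/8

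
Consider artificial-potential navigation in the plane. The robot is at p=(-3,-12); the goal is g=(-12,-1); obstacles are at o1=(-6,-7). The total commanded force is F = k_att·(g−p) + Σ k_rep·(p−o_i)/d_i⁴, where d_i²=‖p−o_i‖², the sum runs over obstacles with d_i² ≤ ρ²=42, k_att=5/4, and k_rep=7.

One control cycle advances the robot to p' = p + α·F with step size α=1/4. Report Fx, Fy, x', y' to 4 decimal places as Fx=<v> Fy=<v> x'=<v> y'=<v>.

F_att = 5/4·(g−p) = 5/4·(-9,11) = (-11.2500,13.7500)
o1: d²=34 ≤ ρ²=42; F_rep = 7·(3,-5)/34² = (0.0182,-0.0303)
F = F_att + ΣF_rep = (-11.2318,13.7197)
p' = p + 1/4·F = (-5.8080,-8.5701)

Fx=-11.2318 Fy=13.7197 x'=-5.8080 y'=-8.5701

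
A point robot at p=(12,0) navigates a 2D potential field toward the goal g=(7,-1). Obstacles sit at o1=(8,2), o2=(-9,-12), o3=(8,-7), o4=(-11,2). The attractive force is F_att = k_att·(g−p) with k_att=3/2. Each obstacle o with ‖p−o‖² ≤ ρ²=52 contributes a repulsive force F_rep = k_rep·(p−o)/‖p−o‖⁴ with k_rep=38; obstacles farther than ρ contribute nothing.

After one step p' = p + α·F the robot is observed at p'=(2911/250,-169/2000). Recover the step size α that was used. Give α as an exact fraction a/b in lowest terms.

α = 1/20

F_att = 3/2·(g−p) = 3/2·(-5,-1) = (-7.5000,-1.5000)
o1: d²=20 ≤ ρ²=52; F_rep = 38·(4,-2)/20² = (0.3800,-0.1900)
o2: d²=585 > ρ²=52 → inactive
o3: d²=65 > ρ²=52 → inactive
o4: d²=533 > ρ²=52 → inactive
F = F_att + ΣF_rep = (-7.1200,-1.6900)
Δp = p'−p = (-0.3560,-0.0845); α = Δx/Fx = (-89/250) / (-178/25) = 1/20
check: Δy/Fy = (-169/2000) / (-169/100) = 1/20 ✓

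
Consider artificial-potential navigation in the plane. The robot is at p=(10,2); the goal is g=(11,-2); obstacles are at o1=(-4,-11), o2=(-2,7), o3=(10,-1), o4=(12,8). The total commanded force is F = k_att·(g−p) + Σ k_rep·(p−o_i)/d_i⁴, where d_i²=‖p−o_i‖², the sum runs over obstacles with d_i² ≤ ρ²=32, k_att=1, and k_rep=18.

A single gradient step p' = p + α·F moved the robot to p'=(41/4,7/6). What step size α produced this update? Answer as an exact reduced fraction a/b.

α = 1/4

F_att = 1·(g−p) = 1·(1,-4) = (1.0000,-4.0000)
o1: d²=365 > ρ²=32 → inactive
o2: d²=169 > ρ²=32 → inactive
o3: d²=9 ≤ ρ²=32; F_rep = 18·(0,3)/9² = (0.0000,0.6667)
o4: d²=40 > ρ²=32 → inactive
F = F_att + ΣF_rep = (1.0000,-3.3333)
Δp = p'−p = (0.2500,-0.8333); α = Δx/Fx = (1/4) / (1) = 1/4
check: Δy/Fy = (-5/6) / (-10/3) = 1/4 ✓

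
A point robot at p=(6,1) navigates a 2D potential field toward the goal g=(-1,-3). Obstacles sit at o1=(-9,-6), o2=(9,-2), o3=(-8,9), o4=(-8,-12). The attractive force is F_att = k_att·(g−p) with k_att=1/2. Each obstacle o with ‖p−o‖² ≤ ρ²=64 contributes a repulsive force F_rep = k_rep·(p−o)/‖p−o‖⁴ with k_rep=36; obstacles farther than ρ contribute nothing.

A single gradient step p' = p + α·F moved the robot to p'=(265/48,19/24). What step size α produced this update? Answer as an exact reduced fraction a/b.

α = 1/8

F_att = 1/2·(g−p) = 1/2·(-7,-4) = (-3.5000,-2.0000)
o1: d²=274 > ρ²=64 → inactive
o2: d²=18 ≤ ρ²=64; F_rep = 36·(-3,3)/18² = (-0.3333,0.3333)
o3: d²=260 > ρ²=64 → inactive
o4: d²=365 > ρ²=64 → inactive
F = F_att + ΣF_rep = (-3.8333,-1.6667)
Δp = p'−p = (-0.4792,-0.2083); α = Δx/Fx = (-23/48) / (-23/6) = 1/8
check: Δy/Fy = (-5/24) / (-5/3) = 1/8 ✓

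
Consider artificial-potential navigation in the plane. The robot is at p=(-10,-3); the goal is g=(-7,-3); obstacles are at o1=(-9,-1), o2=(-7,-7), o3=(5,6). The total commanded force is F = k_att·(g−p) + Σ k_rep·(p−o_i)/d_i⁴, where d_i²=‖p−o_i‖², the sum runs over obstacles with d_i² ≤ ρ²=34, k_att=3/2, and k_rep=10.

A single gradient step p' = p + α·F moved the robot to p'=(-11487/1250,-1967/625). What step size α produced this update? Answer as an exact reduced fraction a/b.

α = 1/5

F_att = 3/2·(g−p) = 3/2·(3,0) = (4.5000,0.0000)
o1: d²=5 ≤ ρ²=34; F_rep = 10·(-1,-2)/5² = (-0.4000,-0.8000)
o2: d²=25 ≤ ρ²=34; F_rep = 10·(-3,4)/25² = (-0.0480,0.0640)
o3: d²=306 > ρ²=34 → inactive
F = F_att + ΣF_rep = (4.0520,-0.7360)
Δp = p'−p = (0.8104,-0.1472); α = Δx/Fx = (1013/1250) / (1013/250) = 1/5
check: Δy/Fy = (-92/625) / (-92/125) = 1/5 ✓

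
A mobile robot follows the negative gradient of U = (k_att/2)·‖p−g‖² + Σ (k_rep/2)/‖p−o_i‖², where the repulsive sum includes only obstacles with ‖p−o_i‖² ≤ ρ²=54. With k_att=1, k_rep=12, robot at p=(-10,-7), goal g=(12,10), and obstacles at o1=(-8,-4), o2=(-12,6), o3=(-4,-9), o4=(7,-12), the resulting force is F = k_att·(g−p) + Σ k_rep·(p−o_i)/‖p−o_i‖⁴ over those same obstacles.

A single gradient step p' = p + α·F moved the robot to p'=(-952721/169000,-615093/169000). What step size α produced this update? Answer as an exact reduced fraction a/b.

α = 1/5

F_att = 1·(g−p) = 1·(22,17) = (22.0000,17.0000)
o1: d²=13 ≤ ρ²=54; F_rep = 12·(-2,-3)/13² = (-0.1420,-0.2130)
o2: d²=173 > ρ²=54 → inactive
o3: d²=40 ≤ ρ²=54; F_rep = 12·(-6,2)/40² = (-0.0450,0.0150)
o4: d²=314 > ρ²=54 → inactive
F = F_att + ΣF_rep = (21.8130,16.8020)
Δp = p'−p = (4.3626,3.3604); α = Δx/Fx = (737279/169000) / (737279/33800) = 1/5
check: Δy/Fy = (567907/169000) / (567907/33800) = 1/5 ✓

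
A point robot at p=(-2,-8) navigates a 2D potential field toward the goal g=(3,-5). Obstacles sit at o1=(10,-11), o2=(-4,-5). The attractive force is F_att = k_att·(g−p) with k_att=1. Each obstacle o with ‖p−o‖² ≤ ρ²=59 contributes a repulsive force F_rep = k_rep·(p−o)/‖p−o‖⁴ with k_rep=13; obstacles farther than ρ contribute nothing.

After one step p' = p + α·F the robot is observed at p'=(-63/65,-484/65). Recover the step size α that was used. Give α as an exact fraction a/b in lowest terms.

α = 1/5

F_att = 1·(g−p) = 1·(5,3) = (5.0000,3.0000)
o1: d²=153 > ρ²=59 → inactive
o2: d²=13 ≤ ρ²=59; F_rep = 13·(2,-3)/13² = (0.1538,-0.2308)
F = F_att + ΣF_rep = (5.1538,2.7692)
Δp = p'−p = (1.0308,0.5538); α = Δx/Fx = (67/65) / (67/13) = 1/5
check: Δy/Fy = (36/65) / (36/13) = 1/5 ✓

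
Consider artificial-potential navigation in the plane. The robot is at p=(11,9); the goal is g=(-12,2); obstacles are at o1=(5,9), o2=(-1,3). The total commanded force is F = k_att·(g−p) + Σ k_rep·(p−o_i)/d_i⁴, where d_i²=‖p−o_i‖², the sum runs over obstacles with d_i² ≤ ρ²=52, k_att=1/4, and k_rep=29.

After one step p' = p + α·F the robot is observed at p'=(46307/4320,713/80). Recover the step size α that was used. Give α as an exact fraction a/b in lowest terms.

F_att = 1/4·(g−p) = 1/4·(-23,-7) = (-5.7500,-1.7500)
o1: d²=36 ≤ ρ²=52; F_rep = 29·(6,0)/36² = (0.1343,0.0000)
o2: d²=180 > ρ²=52 → inactive
F = F_att + ΣF_rep = (-5.6157,-1.7500)
Δp = p'−p = (-0.2808,-0.0875); α = Δx/Fx = (-1213/4320) / (-1213/216) = 1/20
check: Δy/Fy = (-7/80) / (-7/4) = 1/20 ✓

α = 1/20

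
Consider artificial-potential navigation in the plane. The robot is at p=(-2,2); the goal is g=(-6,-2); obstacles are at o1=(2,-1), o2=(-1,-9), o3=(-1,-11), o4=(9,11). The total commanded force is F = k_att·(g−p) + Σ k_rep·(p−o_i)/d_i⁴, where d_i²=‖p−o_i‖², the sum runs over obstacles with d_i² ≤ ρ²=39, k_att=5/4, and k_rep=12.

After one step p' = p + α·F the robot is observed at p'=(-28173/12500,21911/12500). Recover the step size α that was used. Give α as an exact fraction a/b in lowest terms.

α = 1/20

F_att = 5/4·(g−p) = 5/4·(-4,-4) = (-5.0000,-5.0000)
o1: d²=25 ≤ ρ²=39; F_rep = 12·(-4,3)/25² = (-0.0768,0.0576)
o2: d²=122 > ρ²=39 → inactive
o3: d²=170 > ρ²=39 → inactive
o4: d²=202 > ρ²=39 → inactive
F = F_att + ΣF_rep = (-5.0768,-4.9424)
Δp = p'−p = (-0.2538,-0.2471); α = Δx/Fx = (-3173/12500) / (-3173/625) = 1/20
check: Δy/Fy = (-3089/12500) / (-3089/625) = 1/20 ✓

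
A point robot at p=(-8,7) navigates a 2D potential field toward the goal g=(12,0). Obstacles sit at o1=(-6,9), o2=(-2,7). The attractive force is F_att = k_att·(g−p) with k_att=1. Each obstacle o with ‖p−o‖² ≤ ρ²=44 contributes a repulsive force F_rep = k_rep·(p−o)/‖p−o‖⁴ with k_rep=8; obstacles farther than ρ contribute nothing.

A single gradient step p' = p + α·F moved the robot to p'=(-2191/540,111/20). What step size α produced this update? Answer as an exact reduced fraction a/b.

F_att = 1·(g−p) = 1·(20,-7) = (20.0000,-7.0000)
o1: d²=8 ≤ ρ²=44; F_rep = 8·(-2,-2)/8² = (-0.2500,-0.2500)
o2: d²=36 ≤ ρ²=44; F_rep = 8·(-6,0)/36² = (-0.0370,0.0000)
F = F_att + ΣF_rep = (19.7130,-7.2500)
Δp = p'−p = (3.9426,-1.4500); α = Δx/Fx = (2129/540) / (2129/108) = 1/5
check: Δy/Fy = (-29/20) / (-29/4) = 1/5 ✓

α = 1/5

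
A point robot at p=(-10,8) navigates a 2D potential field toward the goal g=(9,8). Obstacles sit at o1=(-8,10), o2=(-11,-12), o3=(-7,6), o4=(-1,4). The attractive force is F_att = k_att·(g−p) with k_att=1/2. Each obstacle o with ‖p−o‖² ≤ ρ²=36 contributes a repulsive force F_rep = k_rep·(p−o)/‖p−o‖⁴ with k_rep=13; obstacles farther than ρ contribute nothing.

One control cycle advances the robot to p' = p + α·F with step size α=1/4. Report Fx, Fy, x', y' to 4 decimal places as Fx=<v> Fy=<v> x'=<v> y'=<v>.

F_att = 1/2·(g−p) = 1/2·(19,0) = (9.5000,0.0000)
o1: d²=8 ≤ ρ²=36; F_rep = 13·(-2,-2)/8² = (-0.4062,-0.4062)
o2: d²=401 > ρ²=36 → inactive
o3: d²=13 ≤ ρ²=36; F_rep = 13·(-3,2)/13² = (-0.2308,0.1538)
o4: d²=97 > ρ²=36 → inactive
F = F_att + ΣF_rep = (8.8630,-0.2524)
p' = p + 1/4·F = (-7.7843,7.9369)

Fx=8.8630 Fy=-0.2524 x'=-7.7843 y'=7.9369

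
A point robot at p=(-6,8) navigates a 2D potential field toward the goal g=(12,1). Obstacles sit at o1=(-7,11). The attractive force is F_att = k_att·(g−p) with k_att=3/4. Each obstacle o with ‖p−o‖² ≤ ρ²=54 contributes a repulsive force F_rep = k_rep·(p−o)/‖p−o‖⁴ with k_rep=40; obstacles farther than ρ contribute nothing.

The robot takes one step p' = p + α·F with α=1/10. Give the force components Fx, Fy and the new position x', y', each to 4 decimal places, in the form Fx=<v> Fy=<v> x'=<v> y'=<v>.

Fx=13.9000 Fy=-6.4500 x'=-4.6100 y'=7.3550

F_att = 3/4·(g−p) = 3/4·(18,-7) = (13.5000,-5.2500)
o1: d²=10 ≤ ρ²=54; F_rep = 40·(1,-3)/10² = (0.4000,-1.2000)
F = F_att + ΣF_rep = (13.9000,-6.4500)
p' = p + 1/10·F = (-4.6100,7.3550)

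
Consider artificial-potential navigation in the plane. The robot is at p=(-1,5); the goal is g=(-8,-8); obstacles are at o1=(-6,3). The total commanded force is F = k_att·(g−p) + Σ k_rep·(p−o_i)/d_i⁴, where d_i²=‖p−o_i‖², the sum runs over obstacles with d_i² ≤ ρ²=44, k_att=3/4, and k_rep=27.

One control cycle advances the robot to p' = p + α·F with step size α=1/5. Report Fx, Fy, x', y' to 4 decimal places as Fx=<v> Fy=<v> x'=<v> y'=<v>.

Fx=-5.0895 Fy=-9.6858 x'=-2.0179 y'=3.0628

F_att = 3/4·(g−p) = 3/4·(-7,-13) = (-5.2500,-9.7500)
o1: d²=29 ≤ ρ²=44; F_rep = 27·(5,2)/29² = (0.1605,0.0642)
F = F_att + ΣF_rep = (-5.0895,-9.6858)
p' = p + 1/5·F = (-2.0179,3.0628)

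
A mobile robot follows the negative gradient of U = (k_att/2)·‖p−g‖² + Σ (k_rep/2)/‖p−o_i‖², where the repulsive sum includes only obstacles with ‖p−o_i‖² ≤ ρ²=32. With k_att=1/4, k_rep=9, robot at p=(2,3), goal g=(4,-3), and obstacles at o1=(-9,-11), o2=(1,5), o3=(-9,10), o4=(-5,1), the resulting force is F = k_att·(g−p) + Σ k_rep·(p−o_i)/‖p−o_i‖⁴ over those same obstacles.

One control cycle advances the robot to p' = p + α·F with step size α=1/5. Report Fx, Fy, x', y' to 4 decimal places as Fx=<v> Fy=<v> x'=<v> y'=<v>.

F_att = 1/4·(g−p) = 1/4·(2,-6) = (0.5000,-1.5000)
o1: d²=317 > ρ²=32 → inactive
o2: d²=5 ≤ ρ²=32; F_rep = 9·(1,-2)/5² = (0.3600,-0.7200)
o3: d²=170 > ρ²=32 → inactive
o4: d²=53 > ρ²=32 → inactive
F = F_att + ΣF_rep = (0.8600,-2.2200)
p' = p + 1/5·F = (2.1720,2.5560)

Fx=0.8600 Fy=-2.2200 x'=2.1720 y'=2.5560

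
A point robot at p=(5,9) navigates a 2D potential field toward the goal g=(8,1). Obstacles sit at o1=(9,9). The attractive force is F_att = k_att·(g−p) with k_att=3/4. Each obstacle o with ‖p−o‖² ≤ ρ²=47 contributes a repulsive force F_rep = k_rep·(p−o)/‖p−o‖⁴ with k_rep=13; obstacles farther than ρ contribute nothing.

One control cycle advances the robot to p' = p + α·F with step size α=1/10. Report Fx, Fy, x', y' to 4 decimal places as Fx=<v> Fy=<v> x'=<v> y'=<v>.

Fx=2.0469 Fy=-6.0000 x'=5.2047 y'=8.4000

F_att = 3/4·(g−p) = 3/4·(3,-8) = (2.2500,-6.0000)
o1: d²=16 ≤ ρ²=47; F_rep = 13·(-4,0)/16² = (-0.2031,0.0000)
F = F_att + ΣF_rep = (2.0469,-6.0000)
p' = p + 1/10·F = (5.2047,8.4000)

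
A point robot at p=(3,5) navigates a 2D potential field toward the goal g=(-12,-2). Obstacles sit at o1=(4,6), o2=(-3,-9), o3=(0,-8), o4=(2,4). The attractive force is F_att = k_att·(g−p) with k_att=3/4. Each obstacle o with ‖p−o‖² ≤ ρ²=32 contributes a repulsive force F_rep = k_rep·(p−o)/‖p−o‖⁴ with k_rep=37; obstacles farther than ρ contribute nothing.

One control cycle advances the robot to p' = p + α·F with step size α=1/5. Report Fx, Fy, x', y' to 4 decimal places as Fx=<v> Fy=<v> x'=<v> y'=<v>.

F_att = 3/4·(g−p) = 3/4·(-15,-7) = (-11.2500,-5.2500)
o1: d²=2 ≤ ρ²=32; F_rep = 37·(-1,-1)/2² = (-9.2500,-9.2500)
o2: d²=232 > ρ²=32 → inactive
o3: d²=178 > ρ²=32 → inactive
o4: d²=2 ≤ ρ²=32; F_rep = 37·(1,1)/2² = (9.2500,9.2500)
F = F_att + ΣF_rep = (-11.2500,-5.2500)
p' = p + 1/5·F = (0.7500,3.9500)

Fx=-11.2500 Fy=-5.2500 x'=0.7500 y'=3.9500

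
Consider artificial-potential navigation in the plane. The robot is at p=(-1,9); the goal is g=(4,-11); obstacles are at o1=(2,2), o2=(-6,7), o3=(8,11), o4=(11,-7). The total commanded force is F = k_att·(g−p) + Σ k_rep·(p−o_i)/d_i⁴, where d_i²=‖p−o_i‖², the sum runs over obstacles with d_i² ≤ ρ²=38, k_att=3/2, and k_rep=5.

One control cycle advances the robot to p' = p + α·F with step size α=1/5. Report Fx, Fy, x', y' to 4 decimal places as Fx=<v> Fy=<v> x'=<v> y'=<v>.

Fx=7.5297 Fy=-29.9881 x'=0.5059 y'=3.0024

F_att = 3/2·(g−p) = 3/2·(5,-20) = (7.5000,-30.0000)
o1: d²=58 > ρ²=38 → inactive
o2: d²=29 ≤ ρ²=38; F_rep = 5·(5,2)/29² = (0.0297,0.0119)
o3: d²=85 > ρ²=38 → inactive
o4: d²=400 > ρ²=38 → inactive
F = F_att + ΣF_rep = (7.5297,-29.9881)
p' = p + 1/5·F = (0.5059,3.0024)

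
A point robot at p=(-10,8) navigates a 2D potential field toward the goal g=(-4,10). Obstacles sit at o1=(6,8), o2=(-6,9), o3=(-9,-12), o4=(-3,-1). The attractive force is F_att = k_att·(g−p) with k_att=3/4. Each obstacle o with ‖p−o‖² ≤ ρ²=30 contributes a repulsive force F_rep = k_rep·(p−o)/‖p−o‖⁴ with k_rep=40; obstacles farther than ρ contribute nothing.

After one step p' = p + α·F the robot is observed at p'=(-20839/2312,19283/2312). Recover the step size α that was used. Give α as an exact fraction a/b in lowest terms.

F_att = 3/4·(g−p) = 3/4·(6,2) = (4.5000,1.5000)
o1: d²=256 > ρ²=30 → inactive
o2: d²=17 ≤ ρ²=30; F_rep = 40·(-4,-1)/17² = (-0.5536,-0.1384)
o3: d²=401 > ρ²=30 → inactive
o4: d²=130 > ρ²=30 → inactive
F = F_att + ΣF_rep = (3.9464,1.3616)
Δp = p'−p = (0.9866,0.3404); α = Δx/Fx = (2281/2312) / (2281/578) = 1/4
check: Δy/Fy = (787/2312) / (787/578) = 1/4 ✓

α = 1/4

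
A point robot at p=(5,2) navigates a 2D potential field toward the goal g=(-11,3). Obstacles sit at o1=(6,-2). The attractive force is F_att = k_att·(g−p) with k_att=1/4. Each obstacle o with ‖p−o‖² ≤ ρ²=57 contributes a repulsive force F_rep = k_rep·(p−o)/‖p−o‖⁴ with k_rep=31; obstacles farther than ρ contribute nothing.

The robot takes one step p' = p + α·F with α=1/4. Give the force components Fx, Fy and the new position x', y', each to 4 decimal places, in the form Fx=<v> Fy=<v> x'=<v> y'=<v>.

F_att = 1/4·(g−p) = 1/4·(-16,1) = (-4.0000,0.2500)
o1: d²=17 ≤ ρ²=57; F_rep = 31·(-1,4)/17² = (-0.1073,0.4291)
F = F_att + ΣF_rep = (-4.1073,0.6791)
p' = p + 1/4·F = (3.9732,2.1698)

Fx=-4.1073 Fy=0.6791 x'=3.9732 y'=2.1698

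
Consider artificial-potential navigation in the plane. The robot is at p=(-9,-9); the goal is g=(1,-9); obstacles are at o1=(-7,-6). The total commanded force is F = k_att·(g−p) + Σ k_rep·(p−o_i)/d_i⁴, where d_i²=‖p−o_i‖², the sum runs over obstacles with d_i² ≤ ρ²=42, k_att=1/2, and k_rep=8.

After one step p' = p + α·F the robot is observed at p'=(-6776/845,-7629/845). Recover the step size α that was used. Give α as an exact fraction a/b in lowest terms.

α = 1/5

F_att = 1/2·(g−p) = 1/2·(10,0) = (5.0000,0.0000)
o1: d²=13 ≤ ρ²=42; F_rep = 8·(-2,-3)/13² = (-0.0947,-0.1420)
F = F_att + ΣF_rep = (4.9053,-0.1420)
Δp = p'−p = (0.9811,-0.0284); α = Δx/Fx = (829/845) / (829/169) = 1/5
check: Δy/Fy = (-24/845) / (-24/169) = 1/5 ✓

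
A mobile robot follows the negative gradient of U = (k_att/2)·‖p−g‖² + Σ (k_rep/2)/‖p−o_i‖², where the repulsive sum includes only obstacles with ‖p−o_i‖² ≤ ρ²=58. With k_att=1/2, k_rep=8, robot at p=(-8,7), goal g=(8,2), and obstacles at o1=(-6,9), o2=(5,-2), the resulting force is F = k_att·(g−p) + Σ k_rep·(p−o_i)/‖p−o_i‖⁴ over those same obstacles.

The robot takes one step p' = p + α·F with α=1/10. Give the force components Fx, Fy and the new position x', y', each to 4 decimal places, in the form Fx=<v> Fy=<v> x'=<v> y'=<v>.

Fx=7.7500 Fy=-2.7500 x'=-7.2250 y'=6.7250

F_att = 1/2·(g−p) = 1/2·(16,-5) = (8.0000,-2.5000)
o1: d²=8 ≤ ρ²=58; F_rep = 8·(-2,-2)/8² = (-0.2500,-0.2500)
o2: d²=250 > ρ²=58 → inactive
F = F_att + ΣF_rep = (7.7500,-2.7500)
p' = p + 1/10·F = (-7.2250,6.7250)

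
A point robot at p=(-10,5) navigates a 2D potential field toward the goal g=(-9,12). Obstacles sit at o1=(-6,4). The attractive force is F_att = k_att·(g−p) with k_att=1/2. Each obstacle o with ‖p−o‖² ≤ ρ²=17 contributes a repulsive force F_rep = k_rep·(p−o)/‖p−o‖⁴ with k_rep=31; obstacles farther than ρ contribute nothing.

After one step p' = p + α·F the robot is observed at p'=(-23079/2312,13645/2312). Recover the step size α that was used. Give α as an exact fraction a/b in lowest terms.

α = 1/4

F_att = 1/2·(g−p) = 1/2·(1,7) = (0.5000,3.5000)
o1: d²=17 ≤ ρ²=17; F_rep = 31·(-4,1)/17² = (-0.4291,0.1073)
F = F_att + ΣF_rep = (0.0709,3.6073)
Δp = p'−p = (0.0177,0.9018); α = Δx/Fx = (41/2312) / (41/578) = 1/4
check: Δy/Fy = (2085/2312) / (2085/578) = 1/4 ✓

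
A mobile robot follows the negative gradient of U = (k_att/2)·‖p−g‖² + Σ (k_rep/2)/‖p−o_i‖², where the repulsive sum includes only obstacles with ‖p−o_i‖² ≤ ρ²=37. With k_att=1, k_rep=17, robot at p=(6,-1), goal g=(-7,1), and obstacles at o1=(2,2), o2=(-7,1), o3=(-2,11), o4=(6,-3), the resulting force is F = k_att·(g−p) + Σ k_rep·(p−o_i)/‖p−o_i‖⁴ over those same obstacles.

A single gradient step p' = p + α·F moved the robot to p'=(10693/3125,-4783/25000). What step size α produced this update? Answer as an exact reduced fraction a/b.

F_att = 1·(g−p) = 1·(-13,2) = (-13.0000,2.0000)
o1: d²=25 ≤ ρ²=37; F_rep = 17·(4,-3)/25² = (0.1088,-0.0816)
o2: d²=173 > ρ²=37 → inactive
o3: d²=208 > ρ²=37 → inactive
o4: d²=4 ≤ ρ²=37; F_rep = 17·(0,2)/4² = (0.0000,2.1250)
F = F_att + ΣF_rep = (-12.8912,4.0434)
Δp = p'−p = (-2.5782,0.8087); α = Δx/Fx = (-8057/3125) / (-8057/625) = 1/5
check: Δy/Fy = (20217/25000) / (20217/5000) = 1/5 ✓

α = 1/5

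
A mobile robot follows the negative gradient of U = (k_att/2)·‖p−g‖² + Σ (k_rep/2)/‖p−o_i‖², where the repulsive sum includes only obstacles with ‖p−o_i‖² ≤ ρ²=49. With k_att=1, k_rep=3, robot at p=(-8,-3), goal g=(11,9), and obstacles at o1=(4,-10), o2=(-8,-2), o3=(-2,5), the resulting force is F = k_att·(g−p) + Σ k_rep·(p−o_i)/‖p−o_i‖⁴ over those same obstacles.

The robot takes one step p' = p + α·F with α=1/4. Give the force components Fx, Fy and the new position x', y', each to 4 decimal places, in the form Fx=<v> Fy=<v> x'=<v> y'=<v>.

F_att = 1·(g−p) = 1·(19,12) = (19.0000,12.0000)
o1: d²=193 > ρ²=49 → inactive
o2: d²=1 ≤ ρ²=49; F_rep = 3·(0,-1)/1² = (0.0000,-3.0000)
o3: d²=100 > ρ²=49 → inactive
F = F_att + ΣF_rep = (19.0000,9.0000)
p' = p + 1/4·F = (-3.2500,-0.7500)

Fx=19.0000 Fy=9.0000 x'=-3.2500 y'=-0.7500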